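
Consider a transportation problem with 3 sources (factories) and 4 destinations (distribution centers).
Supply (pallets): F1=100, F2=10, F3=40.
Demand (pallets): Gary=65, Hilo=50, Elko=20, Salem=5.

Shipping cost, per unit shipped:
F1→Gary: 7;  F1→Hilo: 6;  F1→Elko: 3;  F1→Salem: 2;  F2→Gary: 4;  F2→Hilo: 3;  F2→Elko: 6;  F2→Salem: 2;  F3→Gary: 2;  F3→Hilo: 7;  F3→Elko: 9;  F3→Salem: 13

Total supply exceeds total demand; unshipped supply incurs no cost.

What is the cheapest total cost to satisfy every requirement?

A cheapest plan:
  F1->Gary: 15 × 7 = 105
  F1->Hilo: 50 × 6 = 300
  F1->Elko: 20 × 3 = 60
  F1->Salem: 5 × 2 = 10
  F2->Gary: 10 × 4 = 40
  F3->Gary: 40 × 2 = 80
Total = 105 + 300 + 60 + 10 + 40 + 80 = 595.

595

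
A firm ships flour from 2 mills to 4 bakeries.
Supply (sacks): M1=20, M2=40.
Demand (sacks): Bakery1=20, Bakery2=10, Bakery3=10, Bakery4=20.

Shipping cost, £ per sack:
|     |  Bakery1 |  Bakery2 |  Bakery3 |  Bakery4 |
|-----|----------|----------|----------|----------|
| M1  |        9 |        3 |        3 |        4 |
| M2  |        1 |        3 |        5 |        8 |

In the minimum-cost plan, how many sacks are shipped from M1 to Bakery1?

0

The minimum-cost plan:
  M1–Bakery4: 20 × £4 = £80
  M2–Bakery1: 20 × £1 = £20
  M2–Bakery2: 10 × £3 = £30
  M2–Bakery3: 10 × £5 = £50
Total cost = £180.
The route M1→Bakery1 is not used.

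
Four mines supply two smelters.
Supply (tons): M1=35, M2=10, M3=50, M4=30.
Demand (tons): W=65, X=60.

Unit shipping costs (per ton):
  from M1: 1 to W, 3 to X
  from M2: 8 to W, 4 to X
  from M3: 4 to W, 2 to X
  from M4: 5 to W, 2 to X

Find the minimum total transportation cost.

An optimal shipping plan:
  M1→W: 35 × 1 = 35
  M2→X: 10 × 4 = 40
  M3→W: 30 × 4 = 120
  M3→X: 20 × 2 = 40
  M4→X: 30 × 2 = 60
Total = 35 + 40 + 120 + 40 + 60 = 295.
(Supply check: M1 ships 35; M2 ships 10; M3 ships 50; M4 ships 30.)

295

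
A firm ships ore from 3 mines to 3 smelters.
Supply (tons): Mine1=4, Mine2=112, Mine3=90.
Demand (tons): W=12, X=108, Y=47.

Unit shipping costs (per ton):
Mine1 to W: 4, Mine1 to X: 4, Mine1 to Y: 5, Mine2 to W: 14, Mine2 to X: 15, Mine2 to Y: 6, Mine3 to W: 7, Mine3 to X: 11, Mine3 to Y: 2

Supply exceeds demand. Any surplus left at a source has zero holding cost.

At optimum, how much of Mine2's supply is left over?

Minimum-cost shipments:
  Mine1→X: 4 × 4 = 16
  Mine2→X: 73 × 15 = 1095
  Mine3→W: 12 × 7 = 84
  Mine3→X: 31 × 11 = 341
  Mine3→Y: 47 × 2 = 94
Total cost = 1630.
Mine2 ships 73 of its 112, leaving 39.

39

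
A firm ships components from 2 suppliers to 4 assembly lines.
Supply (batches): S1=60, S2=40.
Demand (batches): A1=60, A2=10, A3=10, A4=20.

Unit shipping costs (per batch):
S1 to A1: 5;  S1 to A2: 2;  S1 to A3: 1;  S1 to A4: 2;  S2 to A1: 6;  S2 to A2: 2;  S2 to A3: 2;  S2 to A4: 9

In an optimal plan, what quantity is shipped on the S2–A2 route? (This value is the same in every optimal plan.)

Solving gives:
  S1 to A1: 30 × 5 = 150
  S1 to A3: 10 × 1 = 10
  S1 to A4: 20 × 2 = 40
  S2 to A1: 30 × 6 = 180
  S2 to A2: 10 × 2 = 20
Total cost = 400.
So S2→A2 carries 10 batches.

10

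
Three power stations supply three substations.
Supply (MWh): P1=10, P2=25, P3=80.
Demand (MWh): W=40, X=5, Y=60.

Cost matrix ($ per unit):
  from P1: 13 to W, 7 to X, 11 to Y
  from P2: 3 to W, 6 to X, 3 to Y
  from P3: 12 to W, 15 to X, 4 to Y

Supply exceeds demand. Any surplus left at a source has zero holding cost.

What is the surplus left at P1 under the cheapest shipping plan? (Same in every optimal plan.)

Minimum-cost shipments:
  P1->X: 5 × $7 = $35
  P2->W: 25 × $3 = $75
  P3->W: 15 × $12 = $180
  P3->Y: 60 × $4 = $240
Total cost = $530.
P1 ships 5 of its 10, leaving 5.

5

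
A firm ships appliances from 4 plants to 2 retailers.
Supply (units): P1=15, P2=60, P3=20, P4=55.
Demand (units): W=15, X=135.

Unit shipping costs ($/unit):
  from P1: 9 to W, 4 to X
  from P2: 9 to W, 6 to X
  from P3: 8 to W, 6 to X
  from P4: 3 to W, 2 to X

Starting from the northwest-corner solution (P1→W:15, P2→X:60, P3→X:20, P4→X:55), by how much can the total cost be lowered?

60

Current plan cost = 15·9 + 60·6 + 20·6 + 55·2 = $725.
Optimal plan:
  P1 to X: 15 × $4 = $60
  P2 to X: 60 × $6 = $360
  P3 to X: 20 × $6 = $120
  P4 to W: 15 × $3 = $45
  P4 to X: 40 × $2 = $80
Optimal cost = $665.
Saving = 725 − 665 = $60.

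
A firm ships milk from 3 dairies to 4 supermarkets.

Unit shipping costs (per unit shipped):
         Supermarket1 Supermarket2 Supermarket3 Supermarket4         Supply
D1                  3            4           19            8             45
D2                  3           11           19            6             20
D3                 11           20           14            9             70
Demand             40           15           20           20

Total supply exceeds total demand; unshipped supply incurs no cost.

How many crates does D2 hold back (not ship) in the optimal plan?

0

An optimal plan:
  D1 to Supermarket1: 30 × 3 = 90
  D1 to Supermarket2: 15 × 4 = 60
  D2 to Supermarket1: 10 × 3 = 30
  D2 to Supermarket4: 10 × 6 = 60
  D3 to Supermarket3: 20 × 14 = 280
  D3 to Supermarket4: 10 × 9 = 90
Total cost = 610.
D2 ships 20 of its 20, leaving 0.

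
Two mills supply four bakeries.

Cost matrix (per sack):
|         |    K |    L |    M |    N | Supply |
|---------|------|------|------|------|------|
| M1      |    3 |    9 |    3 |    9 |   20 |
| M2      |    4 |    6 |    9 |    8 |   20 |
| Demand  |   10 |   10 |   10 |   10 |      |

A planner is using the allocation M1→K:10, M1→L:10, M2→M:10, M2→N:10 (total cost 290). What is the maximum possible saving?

90

Current plan cost = 10·3 + 10·9 + 10·9 + 10·8 = 290.
Optimal plan:
  M1→K: 10 × 3 = 30
  M1→M: 10 × 3 = 30
  M2→L: 10 × 6 = 60
  M2→N: 10 × 8 = 80
Optimal cost = 200.
Saving = 290 − 200 = 90.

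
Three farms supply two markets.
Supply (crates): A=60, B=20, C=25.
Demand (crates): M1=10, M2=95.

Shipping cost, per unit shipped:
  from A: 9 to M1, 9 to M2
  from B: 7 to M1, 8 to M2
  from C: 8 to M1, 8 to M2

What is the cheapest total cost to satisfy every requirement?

890

Optimal allocation:
  A–M2: 60 × 9 = 540
  B–M1: 10 × 7 = 70
  B–M2: 10 × 8 = 80
  C–M2: 25 × 8 = 200
Total = 540 + 70 + 80 + 200 = 890.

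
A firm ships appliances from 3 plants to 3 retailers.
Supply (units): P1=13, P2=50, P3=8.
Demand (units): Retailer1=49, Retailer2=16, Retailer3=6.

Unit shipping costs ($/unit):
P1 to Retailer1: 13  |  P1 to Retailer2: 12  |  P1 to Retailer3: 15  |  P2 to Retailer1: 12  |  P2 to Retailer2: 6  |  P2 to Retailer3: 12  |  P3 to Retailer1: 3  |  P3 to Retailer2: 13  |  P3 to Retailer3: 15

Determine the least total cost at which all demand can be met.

697

Optimal allocation:
  P1→Retailer1: 13 units
  P2→Retailer1: 28 units
  P2→Retailer2: 16 units
  P2→Retailer3: 6 units
  P3→Retailer1: 8 units
Total cost = $697.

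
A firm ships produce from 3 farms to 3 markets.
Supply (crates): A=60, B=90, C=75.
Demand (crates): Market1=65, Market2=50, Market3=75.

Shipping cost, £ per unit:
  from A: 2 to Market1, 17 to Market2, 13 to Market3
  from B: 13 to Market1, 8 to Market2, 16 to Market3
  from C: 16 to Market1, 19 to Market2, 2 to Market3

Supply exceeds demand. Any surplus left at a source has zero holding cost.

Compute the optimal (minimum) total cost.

735

An optimal shipping plan:
  A→Market1: 60 crates
  B→Market1: 5 crates
  B→Market2: 50 crates
  C→Market3: 75 crates
Total cost = £735.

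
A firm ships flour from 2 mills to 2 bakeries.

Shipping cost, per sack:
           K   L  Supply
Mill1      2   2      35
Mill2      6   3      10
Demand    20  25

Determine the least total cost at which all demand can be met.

Optimal allocation:
  Mill1–K: 20 × 2 = 40
  Mill1–L: 15 × 2 = 30
  Mill2–L: 10 × 3 = 30
Total = 40 + 30 + 30 = 100.
(Supply check: Mill1 ships 35; Mill2 ships 10.)

100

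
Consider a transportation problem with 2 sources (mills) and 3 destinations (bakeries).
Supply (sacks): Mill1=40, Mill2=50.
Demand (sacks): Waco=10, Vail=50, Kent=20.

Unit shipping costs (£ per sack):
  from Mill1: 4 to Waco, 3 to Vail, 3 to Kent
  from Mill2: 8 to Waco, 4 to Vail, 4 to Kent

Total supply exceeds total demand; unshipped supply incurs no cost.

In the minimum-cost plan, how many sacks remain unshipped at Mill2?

10

Minimum-cost shipments:
  Mill1→Waco: 10 × £4 = £40
  Mill1→Vail: 10 × £3 = £30
  Mill1→Kent: 20 × £3 = £60
  Mill2→Vail: 40 × £4 = £160
Total cost = £290.
Mill2 ships 40 of its 50, leaving 10.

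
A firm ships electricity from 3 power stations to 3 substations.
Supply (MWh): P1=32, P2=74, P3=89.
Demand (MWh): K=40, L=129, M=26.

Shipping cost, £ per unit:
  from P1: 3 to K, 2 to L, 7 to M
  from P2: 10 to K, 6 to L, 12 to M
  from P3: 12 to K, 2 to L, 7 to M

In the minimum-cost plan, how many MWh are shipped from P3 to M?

26

Optimal shipments:
  P1->K: 32 × £3 = £96
  P2->K: 8 × £10 = £80
  P2->L: 66 × £6 = £396
  P3->L: 63 × £2 = £126
  P3->M: 26 × £7 = £182
Total cost = £880.
So P3→M carries 26 MWh.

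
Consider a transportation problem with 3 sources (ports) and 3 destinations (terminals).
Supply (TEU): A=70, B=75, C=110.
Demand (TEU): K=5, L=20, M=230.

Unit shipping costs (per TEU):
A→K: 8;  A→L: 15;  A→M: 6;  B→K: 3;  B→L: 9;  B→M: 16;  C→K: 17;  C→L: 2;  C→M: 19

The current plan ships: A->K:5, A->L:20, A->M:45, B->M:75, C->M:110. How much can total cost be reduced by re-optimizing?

595

Current plan cost = 5·8 + 20·15 + 45·6 + 75·16 + 110·19 = 3900.
Optimal plan:
  A->M: 70 × 6 = 420
  B->K: 5 × 3 = 15
  B->M: 70 × 16 = 1120
  C->L: 20 × 2 = 40
  C->M: 90 × 19 = 1710
Optimal cost = 3305.
Saving = 3900 − 3305 = 595.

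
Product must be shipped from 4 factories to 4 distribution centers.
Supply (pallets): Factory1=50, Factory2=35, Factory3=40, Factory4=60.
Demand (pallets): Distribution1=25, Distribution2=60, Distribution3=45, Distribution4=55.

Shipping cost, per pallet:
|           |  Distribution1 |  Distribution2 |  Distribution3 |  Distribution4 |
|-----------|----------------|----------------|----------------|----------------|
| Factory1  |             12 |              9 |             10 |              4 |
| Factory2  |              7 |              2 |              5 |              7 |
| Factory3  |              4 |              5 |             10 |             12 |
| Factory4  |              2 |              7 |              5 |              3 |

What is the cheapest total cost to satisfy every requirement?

A cheapest plan:
  Factory1 to Distribution4: 50 × 4 = 200
  Factory2 to Distribution2: 35 × 2 = 70
  Factory3 to Distribution1: 15 × 4 = 60
  Factory3 to Distribution2: 25 × 5 = 125
  Factory4 to Distribution1: 10 × 2 = 20
  Factory4 to Distribution3: 45 × 5 = 225
  Factory4 to Distribution4: 5 × 3 = 15
Total = 200 + 70 + 60 + 125 + 20 + 225 + 15 = 715.
(Supply check: Factory1 ships 50; Factory2 ships 35; Factory3 ships 40; Factory4 ships 60.)

715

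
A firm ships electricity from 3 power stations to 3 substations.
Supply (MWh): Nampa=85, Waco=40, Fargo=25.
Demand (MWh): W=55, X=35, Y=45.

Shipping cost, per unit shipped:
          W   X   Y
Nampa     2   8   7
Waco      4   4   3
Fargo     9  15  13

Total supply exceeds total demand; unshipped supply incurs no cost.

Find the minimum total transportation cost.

605

An optimal shipping plan:
  Nampa->W: 55 × 2 = 110
  Nampa->X: 30 × 8 = 240
  Waco->X: 5 × 4 = 20
  Waco->Y: 35 × 3 = 105
  Fargo->Y: 10 × 13 = 130
Total = 110 + 240 + 20 + 105 + 130 = 605.
(Supply check: Nampa ships 85; Waco ships 40; Fargo ships 10.)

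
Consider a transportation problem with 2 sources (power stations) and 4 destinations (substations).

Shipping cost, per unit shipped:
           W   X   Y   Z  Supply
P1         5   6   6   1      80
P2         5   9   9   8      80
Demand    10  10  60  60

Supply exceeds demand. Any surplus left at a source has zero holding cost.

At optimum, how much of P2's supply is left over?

An optimal plan:
  P1->X: 10 × 6 = 60
  P1->Y: 10 × 6 = 60
  P1->Z: 60 × 1 = 60
  P2->W: 10 × 5 = 50
  P2->Y: 50 × 9 = 450
Total cost = 680.
P2 ships 60 of its 80, leaving 20.

20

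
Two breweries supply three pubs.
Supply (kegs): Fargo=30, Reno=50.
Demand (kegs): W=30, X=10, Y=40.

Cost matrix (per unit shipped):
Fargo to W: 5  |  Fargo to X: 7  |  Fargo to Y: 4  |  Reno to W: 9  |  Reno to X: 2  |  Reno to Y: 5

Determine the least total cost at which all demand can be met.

370

A cheapest plan:
  Fargo→W: 30 × 5 = 150
  Reno→X: 10 × 2 = 20
  Reno→Y: 40 × 5 = 200
Total = 150 + 20 + 200 = 370.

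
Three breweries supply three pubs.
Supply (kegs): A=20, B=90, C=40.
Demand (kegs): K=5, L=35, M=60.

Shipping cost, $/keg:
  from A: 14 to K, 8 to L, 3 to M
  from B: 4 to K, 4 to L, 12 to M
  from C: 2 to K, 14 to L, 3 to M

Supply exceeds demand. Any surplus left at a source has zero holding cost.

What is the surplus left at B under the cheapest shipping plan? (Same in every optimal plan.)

50

Minimum-cost shipments:
  A–M: 20 × $3 = $60
  B–K: 5 × $4 = $20
  B–L: 35 × $4 = $140
  C–M: 40 × $3 = $120
Total cost = $340.
B ships 40 of its 90, leaving 50.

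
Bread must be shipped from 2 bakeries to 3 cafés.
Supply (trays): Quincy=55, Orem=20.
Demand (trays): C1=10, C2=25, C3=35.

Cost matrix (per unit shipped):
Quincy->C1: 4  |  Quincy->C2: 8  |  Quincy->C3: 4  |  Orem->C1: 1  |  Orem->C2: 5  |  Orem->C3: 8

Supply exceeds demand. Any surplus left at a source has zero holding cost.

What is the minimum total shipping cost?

A cheapest plan:
  Quincy to C1: 10 trays
  Quincy to C2: 5 trays
  Quincy to C3: 35 trays
  Orem to C2: 20 trays
Total cost = 320.
(Supply check: Quincy ships 50; Orem ships 20.)

320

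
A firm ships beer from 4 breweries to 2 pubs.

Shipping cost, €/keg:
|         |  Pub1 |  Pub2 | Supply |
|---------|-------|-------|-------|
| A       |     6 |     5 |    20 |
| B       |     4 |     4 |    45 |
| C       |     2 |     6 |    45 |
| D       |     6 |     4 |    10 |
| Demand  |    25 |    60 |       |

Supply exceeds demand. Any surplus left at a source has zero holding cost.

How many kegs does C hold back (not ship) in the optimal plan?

20

Minimum-cost shipments:
  A→Pub2: 5 kegs
  B→Pub2: 45 kegs
  C→Pub1: 25 kegs
  D→Pub2: 10 kegs
Total cost = €295.
C ships 25 of its 45, leaving 20.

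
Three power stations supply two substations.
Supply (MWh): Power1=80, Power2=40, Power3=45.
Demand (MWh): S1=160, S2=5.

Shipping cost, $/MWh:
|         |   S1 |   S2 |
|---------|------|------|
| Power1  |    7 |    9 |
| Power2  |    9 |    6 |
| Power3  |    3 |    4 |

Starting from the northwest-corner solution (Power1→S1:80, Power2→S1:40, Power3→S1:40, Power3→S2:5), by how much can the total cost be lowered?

Current plan cost = 80·7 + 40·9 + 40·3 + 5·4 = $1060.
Optimal plan:
  Power1->S1: 80 × $7 = $560
  Power2->S1: 35 × $9 = $315
  Power2->S2: 5 × $6 = $30
  Power3->S1: 45 × $3 = $135
Optimal cost = $1040.
Saving = 1060 − 1040 = $20.

20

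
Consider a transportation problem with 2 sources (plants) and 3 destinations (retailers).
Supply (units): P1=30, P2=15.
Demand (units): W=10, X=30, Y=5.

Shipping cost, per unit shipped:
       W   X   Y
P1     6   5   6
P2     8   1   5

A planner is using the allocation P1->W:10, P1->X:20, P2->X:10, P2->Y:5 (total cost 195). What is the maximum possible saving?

15

Current plan cost = 10·6 + 20·5 + 10·1 + 5·5 = 195.
Optimal plan:
  P1–W: 10 × 6 = 60
  P1–X: 15 × 5 = 75
  P1–Y: 5 × 6 = 30
  P2–X: 15 × 1 = 15
Optimal cost = 180.
Saving = 195 − 180 = 15.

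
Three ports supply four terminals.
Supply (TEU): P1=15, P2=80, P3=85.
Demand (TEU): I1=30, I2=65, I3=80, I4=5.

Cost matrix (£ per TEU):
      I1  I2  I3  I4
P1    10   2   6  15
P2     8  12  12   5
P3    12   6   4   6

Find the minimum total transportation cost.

1185

One minimum-cost allocation:
  P1 to I2: 15 × £2 = £30
  P2 to I1: 30 × £8 = £240
  P2 to I2: 45 × £12 = £540
  P2 to I4: 5 × £5 = £25
  P3 to I2: 5 × £6 = £30
  P3 to I3: 80 × £4 = £320
Total = 30 + 240 + 540 + 25 + 30 + 320 = £1185.
(Supply check: P1 ships 15; P2 ships 80; P3 ships 85.)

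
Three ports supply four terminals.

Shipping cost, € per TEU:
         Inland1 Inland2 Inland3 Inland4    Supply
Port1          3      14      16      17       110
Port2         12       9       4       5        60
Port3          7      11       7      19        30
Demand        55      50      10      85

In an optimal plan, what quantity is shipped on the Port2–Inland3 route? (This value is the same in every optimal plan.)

Solving gives:
  Port1 to Inland1: 55 × €3 = €165
  Port1 to Inland2: 30 × €14 = €420
  Port1 to Inland4: 25 × €17 = €425
  Port2 to Inland4: 60 × €5 = €300
  Port3 to Inland2: 20 × €11 = €220
  Port3 to Inland3: 10 × €7 = €70
Total cost = €1600.
The route Port2→Inland3 is not used.

0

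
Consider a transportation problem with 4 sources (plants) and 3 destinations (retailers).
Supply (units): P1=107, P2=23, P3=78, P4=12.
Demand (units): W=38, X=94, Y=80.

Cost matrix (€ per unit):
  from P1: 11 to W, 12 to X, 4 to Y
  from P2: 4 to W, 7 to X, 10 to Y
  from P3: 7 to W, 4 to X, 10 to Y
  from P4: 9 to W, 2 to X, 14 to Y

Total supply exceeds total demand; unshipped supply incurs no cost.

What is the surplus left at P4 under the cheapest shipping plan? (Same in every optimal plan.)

0

An optimal plan:
  P1 to W: 15 × €11 = €165
  P1 to X: 4 × €12 = €48
  P1 to Y: 80 × €4 = €320
  P2 to W: 23 × €4 = €92
  P3 to X: 78 × €4 = €312
  P4 to X: 12 × €2 = €24
Total cost = €961.
P4 ships 12 of its 12, leaving 0.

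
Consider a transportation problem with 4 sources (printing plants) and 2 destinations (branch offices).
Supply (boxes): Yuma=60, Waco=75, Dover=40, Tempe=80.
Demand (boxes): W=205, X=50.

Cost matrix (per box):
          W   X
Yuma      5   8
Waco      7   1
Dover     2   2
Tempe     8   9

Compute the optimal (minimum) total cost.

1245

Optimal allocation:
  Yuma to W: 60 × 5 = 300
  Waco to W: 25 × 7 = 175
  Waco to X: 50 × 1 = 50
  Dover to W: 40 × 2 = 80
  Tempe to W: 80 × 8 = 640
Total = 300 + 175 + 50 + 80 + 640 = 1245.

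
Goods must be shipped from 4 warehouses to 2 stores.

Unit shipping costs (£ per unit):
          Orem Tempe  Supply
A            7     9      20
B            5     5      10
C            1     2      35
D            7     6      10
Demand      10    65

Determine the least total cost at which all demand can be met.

340

An optimal shipping plan:
  A→Orem: 10 × £7 = £70
  A→Tempe: 10 × £9 = £90
  B→Tempe: 10 × £5 = £50
  C→Tempe: 35 × £2 = £70
  D→Tempe: 10 × £6 = £60
Total = 70 + 90 + 50 + 70 + 60 = £340.
(Supply check: A ships 20; B ships 10; C ships 35; D ships 10.)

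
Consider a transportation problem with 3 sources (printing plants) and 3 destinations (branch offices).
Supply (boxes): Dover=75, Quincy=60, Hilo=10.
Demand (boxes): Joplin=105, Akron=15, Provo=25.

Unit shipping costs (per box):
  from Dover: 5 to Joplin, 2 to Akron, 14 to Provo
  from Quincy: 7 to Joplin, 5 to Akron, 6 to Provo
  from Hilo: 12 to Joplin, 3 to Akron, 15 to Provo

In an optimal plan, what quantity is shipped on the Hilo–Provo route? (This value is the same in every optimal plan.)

Solving gives:
  Dover→Joplin: 70 × 5 = 350
  Dover→Akron: 5 × 2 = 10
  Quincy→Joplin: 35 × 7 = 245
  Quincy→Provo: 25 × 6 = 150
  Hilo→Akron: 10 × 3 = 30
Total cost = 785.
The route Hilo→Provo is not used.

0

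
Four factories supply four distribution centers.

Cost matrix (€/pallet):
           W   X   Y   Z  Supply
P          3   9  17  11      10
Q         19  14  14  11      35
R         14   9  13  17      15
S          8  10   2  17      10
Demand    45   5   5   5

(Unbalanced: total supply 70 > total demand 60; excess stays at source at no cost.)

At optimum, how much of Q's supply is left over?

Minimum-cost shipments:
  P to W: 10 × €3 = €30
  Q to W: 15 × €19 = €285
  Q to X: 5 × €14 = €70
  Q to Z: 5 × €11 = €55
  R to W: 15 × €14 = €210
  S to W: 5 × €8 = €40
  S to Y: 5 × €2 = €10
Total cost = €700.
Q ships 25 of its 35, leaving 10.

10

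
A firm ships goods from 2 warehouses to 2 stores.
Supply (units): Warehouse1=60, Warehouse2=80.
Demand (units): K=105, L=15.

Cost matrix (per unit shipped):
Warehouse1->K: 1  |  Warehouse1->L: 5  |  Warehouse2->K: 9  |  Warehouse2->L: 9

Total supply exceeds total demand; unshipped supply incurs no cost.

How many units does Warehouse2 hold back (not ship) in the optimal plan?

20

Minimum-cost shipments:
  Warehouse1->K: 60 × 1 = 60
  Warehouse2->K: 45 × 9 = 405
  Warehouse2->L: 15 × 9 = 135
Total cost = 600.
Warehouse2 ships 60 of its 80, leaving 20.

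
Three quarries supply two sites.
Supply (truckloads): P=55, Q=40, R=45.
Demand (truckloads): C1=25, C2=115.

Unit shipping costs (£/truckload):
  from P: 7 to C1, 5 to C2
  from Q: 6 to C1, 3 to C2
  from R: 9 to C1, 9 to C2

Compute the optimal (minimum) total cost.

Optimal allocation:
  P->C2: 55 × £5 = £275
  Q->C2: 40 × £3 = £120
  R->C1: 25 × £9 = £225
  R->C2: 20 × £9 = £180
Total = 275 + 120 + 225 + 180 = £800.

800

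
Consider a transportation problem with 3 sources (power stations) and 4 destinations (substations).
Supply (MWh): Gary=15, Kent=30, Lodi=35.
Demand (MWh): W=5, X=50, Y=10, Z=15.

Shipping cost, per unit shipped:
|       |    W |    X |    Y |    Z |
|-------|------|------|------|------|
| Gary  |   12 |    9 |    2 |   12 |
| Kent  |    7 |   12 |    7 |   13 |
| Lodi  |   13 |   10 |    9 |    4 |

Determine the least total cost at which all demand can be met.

660

A cheapest plan:
  Gary–X: 5 MWh
  Gary–Y: 10 MWh
  Kent–W: 5 MWh
  Kent–X: 25 MWh
  Lodi–X: 20 MWh
  Lodi–Z: 15 MWh
Total cost = 660.
(Supply check: Gary ships 15; Kent ships 30; Lodi ships 35.)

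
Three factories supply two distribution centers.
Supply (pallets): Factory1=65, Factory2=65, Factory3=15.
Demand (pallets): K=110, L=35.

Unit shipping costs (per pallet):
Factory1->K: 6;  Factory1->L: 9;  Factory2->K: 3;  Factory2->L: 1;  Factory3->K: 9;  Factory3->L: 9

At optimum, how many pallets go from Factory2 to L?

The minimum-cost plan:
  Factory1 to K: 65 × 6 = 390
  Factory2 to K: 30 × 3 = 90
  Factory2 to L: 35 × 1 = 35
  Factory3 to K: 15 × 9 = 135
Total cost = 650.
So Factory2→L carries 35 pallets.

35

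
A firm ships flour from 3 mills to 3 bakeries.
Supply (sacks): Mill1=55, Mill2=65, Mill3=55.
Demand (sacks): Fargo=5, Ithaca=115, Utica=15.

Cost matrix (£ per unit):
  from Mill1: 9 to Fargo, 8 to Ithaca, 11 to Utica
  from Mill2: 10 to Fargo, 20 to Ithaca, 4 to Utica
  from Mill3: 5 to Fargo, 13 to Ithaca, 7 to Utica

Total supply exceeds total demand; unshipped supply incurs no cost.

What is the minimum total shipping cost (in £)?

1365

One minimum-cost allocation:
  Mill1–Ithaca: 55 × £8 = £440
  Mill2–Fargo: 5 × £10 = £50
  Mill2–Ithaca: 5 × £20 = £100
  Mill2–Utica: 15 × £4 = £60
  Mill3–Ithaca: 55 × £13 = £715
Total = 440 + 50 + 100 + 60 + 715 = £1365.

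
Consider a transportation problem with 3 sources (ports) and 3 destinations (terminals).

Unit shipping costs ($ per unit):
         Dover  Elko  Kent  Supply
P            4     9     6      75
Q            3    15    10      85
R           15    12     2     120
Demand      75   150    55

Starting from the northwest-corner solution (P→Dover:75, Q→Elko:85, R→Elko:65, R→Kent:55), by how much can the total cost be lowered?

Current plan cost = 75·4 + 85·15 + 65·12 + 55·2 = $2465.
Optimal plan:
  P→Elko: 75 × $9 = $675
  Q→Dover: 75 × $3 = $225
  Q→Elko: 10 × $15 = $150
  R→Elko: 65 × $12 = $780
  R→Kent: 55 × $2 = $110
Optimal cost = $1940.
Saving = 2465 − 1940 = $525.

525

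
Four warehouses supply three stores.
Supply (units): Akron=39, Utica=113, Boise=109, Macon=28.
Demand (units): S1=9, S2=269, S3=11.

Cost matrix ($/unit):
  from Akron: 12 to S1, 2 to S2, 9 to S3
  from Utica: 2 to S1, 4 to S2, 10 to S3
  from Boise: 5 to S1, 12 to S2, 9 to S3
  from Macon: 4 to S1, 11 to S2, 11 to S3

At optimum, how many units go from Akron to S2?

39

Optimal shipments:
  Akron→S2: 39 × $2 = $78
  Utica→S2: 113 × $4 = $452
  Boise→S1: 9 × $5 = $45
  Boise→S2: 89 × $12 = $1068
  Boise→S3: 11 × $9 = $99
  Macon→S2: 28 × $11 = $308
Total cost = $2050.
So Akron→S2 carries 39 units.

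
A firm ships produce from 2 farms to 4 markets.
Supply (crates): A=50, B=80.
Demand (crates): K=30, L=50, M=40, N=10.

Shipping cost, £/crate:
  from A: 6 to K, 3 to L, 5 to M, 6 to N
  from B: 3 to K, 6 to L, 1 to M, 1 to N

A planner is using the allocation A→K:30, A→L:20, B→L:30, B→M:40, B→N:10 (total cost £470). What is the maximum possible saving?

Current plan cost = 30·6 + 20·3 + 30·6 + 40·1 + 10·1 = £470.
Optimal plan:
  A–L: 50 crates
  B–K: 30 crates
  B–M: 40 crates
  B–N: 10 crates
Optimal cost = £290.
Saving = 470 − 290 = £180.

180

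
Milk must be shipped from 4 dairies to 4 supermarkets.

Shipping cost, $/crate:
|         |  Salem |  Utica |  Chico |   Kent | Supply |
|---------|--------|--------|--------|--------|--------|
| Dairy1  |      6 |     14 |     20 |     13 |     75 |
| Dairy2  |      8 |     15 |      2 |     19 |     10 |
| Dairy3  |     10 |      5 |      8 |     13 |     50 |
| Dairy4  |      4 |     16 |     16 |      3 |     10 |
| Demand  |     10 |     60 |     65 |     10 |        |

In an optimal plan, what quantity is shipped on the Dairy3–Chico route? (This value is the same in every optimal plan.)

Solving gives:
  Dairy1–Salem: 10 × $6 = $60
  Dairy1–Utica: 60 × $14 = $840
  Dairy1–Chico: 5 × $20 = $100
  Dairy2–Chico: 10 × $2 = $20
  Dairy3–Chico: 50 × $8 = $400
  Dairy4–Kent: 10 × $3 = $30
Total cost = $1450.
So Dairy3→Chico carries 50 crates.

50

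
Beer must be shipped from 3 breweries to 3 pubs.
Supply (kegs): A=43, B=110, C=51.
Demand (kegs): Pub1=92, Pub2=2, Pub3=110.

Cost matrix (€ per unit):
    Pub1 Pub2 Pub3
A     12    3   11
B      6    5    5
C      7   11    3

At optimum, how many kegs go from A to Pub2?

Optimal shipments:
  A->Pub2: 2 × €3 = €6
  A->Pub3: 41 × €11 = €451
  B->Pub1: 92 × €6 = €552
  B->Pub3: 18 × €5 = €90
  C->Pub3: 51 × €3 = €153
Total cost = €1252.
So A→Pub2 carries 2 kegs.

2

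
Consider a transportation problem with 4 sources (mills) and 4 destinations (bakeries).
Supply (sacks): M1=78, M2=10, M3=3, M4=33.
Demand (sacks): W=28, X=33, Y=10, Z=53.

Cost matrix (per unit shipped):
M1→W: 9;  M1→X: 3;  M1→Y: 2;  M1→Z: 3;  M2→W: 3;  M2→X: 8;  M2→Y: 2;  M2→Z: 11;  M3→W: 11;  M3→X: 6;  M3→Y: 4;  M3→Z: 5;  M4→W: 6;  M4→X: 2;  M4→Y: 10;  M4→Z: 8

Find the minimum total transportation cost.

407

One minimum-cost allocation:
  M1→X: 18 × 3 = 54
  M1→Y: 7 × 2 = 14
  M1→Z: 53 × 3 = 159
  M2→W: 10 × 3 = 30
  M3→Y: 3 × 4 = 12
  M4→W: 18 × 6 = 108
  M4→X: 15 × 2 = 30
Total = 54 + 14 + 159 + 30 + 12 + 108 + 30 = 407.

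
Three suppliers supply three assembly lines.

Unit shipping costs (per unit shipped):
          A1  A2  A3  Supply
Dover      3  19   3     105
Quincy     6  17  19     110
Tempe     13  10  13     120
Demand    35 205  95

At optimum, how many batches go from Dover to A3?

95

Solving gives:
  Dover→A1: 10 × 3 = 30
  Dover→A3: 95 × 3 = 285
  Quincy→A1: 25 × 6 = 150
  Quincy→A2: 85 × 17 = 1445
  Tempe→A2: 120 × 10 = 1200
Total cost = 3110.
So Dover→A3 carries 95 batches.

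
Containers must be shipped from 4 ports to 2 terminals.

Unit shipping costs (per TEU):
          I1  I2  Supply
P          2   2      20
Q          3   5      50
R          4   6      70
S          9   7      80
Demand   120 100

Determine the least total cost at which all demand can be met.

An optimal shipping plan:
  P–I2: 20 × 2 = 40
  Q–I1: 50 × 3 = 150
  R–I1: 70 × 4 = 280
  S–I2: 80 × 7 = 560
Total = 40 + 150 + 280 + 560 = 1030.
(Supply check: P ships 20; Q ships 50; R ships 70; S ships 80.)

1030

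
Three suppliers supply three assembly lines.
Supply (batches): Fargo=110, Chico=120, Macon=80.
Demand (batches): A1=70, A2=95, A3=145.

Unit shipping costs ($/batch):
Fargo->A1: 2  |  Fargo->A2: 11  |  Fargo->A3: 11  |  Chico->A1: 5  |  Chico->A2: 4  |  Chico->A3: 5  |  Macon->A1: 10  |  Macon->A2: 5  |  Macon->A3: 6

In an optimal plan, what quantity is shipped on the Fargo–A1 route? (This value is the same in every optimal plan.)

70

The minimum-cost plan:
  Fargo→A1: 70 × $2 = $140
  Fargo→A3: 40 × $11 = $440
  Chico→A2: 15 × $4 = $60
  Chico→A3: 105 × $5 = $525
  Macon→A2: 80 × $5 = $400
Total cost = $1565.
So Fargo→A1 carries 70 batches.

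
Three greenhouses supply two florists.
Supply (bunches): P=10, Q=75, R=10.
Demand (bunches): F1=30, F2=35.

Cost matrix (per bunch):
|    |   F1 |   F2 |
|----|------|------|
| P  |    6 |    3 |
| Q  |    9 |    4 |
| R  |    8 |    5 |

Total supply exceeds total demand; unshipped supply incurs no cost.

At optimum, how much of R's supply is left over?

An optimal plan:
  P->F1: 10 × 6 = 60
  Q->F1: 10 × 9 = 90
  Q->F2: 35 × 4 = 140
  R->F1: 10 × 8 = 80
Total cost = 370.
R ships 10 of its 10, leaving 0.

0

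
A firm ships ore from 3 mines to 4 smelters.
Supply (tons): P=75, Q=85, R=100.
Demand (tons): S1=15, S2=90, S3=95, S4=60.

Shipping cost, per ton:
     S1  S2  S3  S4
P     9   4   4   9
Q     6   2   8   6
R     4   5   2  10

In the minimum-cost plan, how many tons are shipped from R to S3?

Optimal shipments:
  P–S2: 65 × 4 = 260
  P–S3: 10 × 4 = 40
  Q–S2: 25 × 2 = 50
  Q–S4: 60 × 6 = 360
  R–S1: 15 × 4 = 60
  R–S3: 85 × 2 = 170
Total cost = 940.
So R→S3 carries 85 tons.

85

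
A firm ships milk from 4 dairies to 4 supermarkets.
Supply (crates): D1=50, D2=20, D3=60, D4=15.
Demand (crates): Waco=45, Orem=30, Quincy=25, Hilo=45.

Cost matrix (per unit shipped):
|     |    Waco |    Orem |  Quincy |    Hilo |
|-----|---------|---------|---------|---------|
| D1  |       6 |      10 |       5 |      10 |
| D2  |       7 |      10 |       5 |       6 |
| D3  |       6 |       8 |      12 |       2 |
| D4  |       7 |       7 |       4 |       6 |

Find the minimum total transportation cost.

710

One minimum-cost allocation:
  D1->Waco: 45 × 6 = 270
  D1->Quincy: 5 × 5 = 25
  D2->Quincy: 20 × 5 = 100
  D3->Orem: 15 × 8 = 120
  D3->Hilo: 45 × 2 = 90
  D4->Orem: 15 × 7 = 105
Total = 270 + 25 + 100 + 120 + 90 + 105 = 710.
(Supply check: D1 ships 50; D2 ships 20; D3 ships 60; D4 ships 15.)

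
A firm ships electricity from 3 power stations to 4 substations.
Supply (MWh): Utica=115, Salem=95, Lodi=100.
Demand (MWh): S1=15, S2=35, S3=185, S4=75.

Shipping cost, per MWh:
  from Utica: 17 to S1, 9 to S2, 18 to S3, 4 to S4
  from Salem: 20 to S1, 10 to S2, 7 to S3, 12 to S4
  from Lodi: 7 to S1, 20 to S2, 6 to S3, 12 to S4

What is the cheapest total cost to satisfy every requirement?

1975

One minimum-cost allocation:
  Utica->S1: 5 × 17 = 85
  Utica->S2: 35 × 9 = 315
  Utica->S4: 75 × 4 = 300
  Salem->S3: 95 × 7 = 665
  Lodi->S1: 10 × 7 = 70
  Lodi->S3: 90 × 6 = 540
Total = 85 + 315 + 300 + 665 + 70 + 540 = 1975.
(Supply check: Utica ships 115; Salem ships 95; Lodi ships 100.)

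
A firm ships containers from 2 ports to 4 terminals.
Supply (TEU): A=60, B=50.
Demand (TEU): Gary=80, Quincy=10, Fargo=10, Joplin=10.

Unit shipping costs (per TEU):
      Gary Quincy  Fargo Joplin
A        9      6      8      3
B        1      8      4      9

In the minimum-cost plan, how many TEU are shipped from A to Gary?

The minimum-cost plan:
  A->Gary: 30 × 9 = 270
  A->Quincy: 10 × 6 = 60
  A->Fargo: 10 × 8 = 80
  A->Joplin: 10 × 3 = 30
  B->Gary: 50 × 1 = 50
Total cost = 490.
So A→Gary carries 30 TEU.

30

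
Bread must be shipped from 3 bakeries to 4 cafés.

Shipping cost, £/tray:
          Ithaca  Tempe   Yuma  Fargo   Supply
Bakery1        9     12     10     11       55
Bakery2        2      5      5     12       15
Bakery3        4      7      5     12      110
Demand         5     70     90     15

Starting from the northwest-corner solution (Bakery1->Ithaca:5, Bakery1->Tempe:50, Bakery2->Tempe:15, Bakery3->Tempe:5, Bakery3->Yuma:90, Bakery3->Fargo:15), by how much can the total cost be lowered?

Current plan cost = 5·9 + 50·12 + 15·5 + 5·7 + 90·5 + 15·12 = £1385.
Optimal plan:
  Bakery1→Tempe: 40 × £12 = £480
  Bakery1→Fargo: 15 × £11 = £165
  Bakery2→Tempe: 15 × £5 = £75
  Bakery3→Ithaca: 5 × £4 = £20
  Bakery3→Tempe: 15 × £7 = £105
  Bakery3→Yuma: 90 × £5 = £450
Optimal cost = £1295.
Saving = 1385 − 1295 = £90.

90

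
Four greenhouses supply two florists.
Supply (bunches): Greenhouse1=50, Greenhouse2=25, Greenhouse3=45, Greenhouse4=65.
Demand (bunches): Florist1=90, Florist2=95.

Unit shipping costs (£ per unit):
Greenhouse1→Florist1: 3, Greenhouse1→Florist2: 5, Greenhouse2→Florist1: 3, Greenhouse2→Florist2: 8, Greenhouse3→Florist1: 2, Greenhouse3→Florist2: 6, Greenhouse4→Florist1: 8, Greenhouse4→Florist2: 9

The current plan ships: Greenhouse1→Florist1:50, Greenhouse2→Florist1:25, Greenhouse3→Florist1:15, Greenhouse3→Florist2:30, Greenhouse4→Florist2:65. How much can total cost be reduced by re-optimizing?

60

Current plan cost = 50·3 + 25·3 + 15·2 + 30·6 + 65·9 = £1020.
Optimal plan:
  Greenhouse1 to Florist1: 20 × £3 = £60
  Greenhouse1 to Florist2: 30 × £5 = £150
  Greenhouse2 to Florist1: 25 × £3 = £75
  Greenhouse3 to Florist1: 45 × £2 = £90
  Greenhouse4 to Florist2: 65 × £9 = £585
Optimal cost = £960.
Saving = 1020 − 960 = £60.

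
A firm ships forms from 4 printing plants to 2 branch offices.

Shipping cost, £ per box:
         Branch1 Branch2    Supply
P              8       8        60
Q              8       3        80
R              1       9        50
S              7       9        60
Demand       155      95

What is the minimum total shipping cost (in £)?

1190

One minimum-cost allocation:
  P→Branch1: 45 boxes
  P→Branch2: 15 boxes
  Q→Branch2: 80 boxes
  R→Branch1: 50 boxes
  S→Branch1: 60 boxes
Total cost = £1190.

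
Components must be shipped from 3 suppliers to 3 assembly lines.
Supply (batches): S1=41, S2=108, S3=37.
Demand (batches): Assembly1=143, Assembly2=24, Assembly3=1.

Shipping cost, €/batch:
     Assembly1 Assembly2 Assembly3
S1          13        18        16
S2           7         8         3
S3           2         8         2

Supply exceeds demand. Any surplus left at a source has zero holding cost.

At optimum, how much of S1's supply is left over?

18

An optimal plan:
  S1 to Assembly1: 23 × €13 = €299
  S2 to Assembly1: 83 × €7 = €581
  S2 to Assembly2: 24 × €8 = €192
  S2 to Assembly3: 1 × €3 = €3
  S3 to Assembly1: 37 × €2 = €74
Total cost = €1149.
S1 ships 23 of its 41, leaving 18.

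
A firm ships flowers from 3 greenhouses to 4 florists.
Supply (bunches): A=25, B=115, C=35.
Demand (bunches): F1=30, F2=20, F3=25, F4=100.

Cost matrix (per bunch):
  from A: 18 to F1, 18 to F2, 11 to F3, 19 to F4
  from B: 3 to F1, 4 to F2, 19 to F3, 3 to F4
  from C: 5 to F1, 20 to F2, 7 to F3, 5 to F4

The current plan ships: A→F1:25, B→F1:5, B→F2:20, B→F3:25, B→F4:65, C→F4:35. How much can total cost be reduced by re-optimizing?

575

Current plan cost = 25·18 + 5·3 + 20·4 + 25·19 + 65·3 + 35·5 = 1390.
Optimal plan:
  A->F3: 25 × 11 = 275
  B->F2: 20 × 4 = 80
  B->F4: 95 × 3 = 285
  C->F1: 30 × 5 = 150
  C->F4: 5 × 5 = 25
Optimal cost = 815.
Saving = 1390 − 815 = 575.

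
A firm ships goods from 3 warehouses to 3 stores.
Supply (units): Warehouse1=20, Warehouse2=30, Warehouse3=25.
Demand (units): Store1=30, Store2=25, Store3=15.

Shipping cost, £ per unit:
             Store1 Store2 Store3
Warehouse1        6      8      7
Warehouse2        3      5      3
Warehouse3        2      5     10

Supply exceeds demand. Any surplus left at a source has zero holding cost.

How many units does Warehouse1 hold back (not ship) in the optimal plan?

Minimum-cost shipments:
  Warehouse1→Store2: 15 units
  Warehouse2→Store1: 5 units
  Warehouse2→Store2: 10 units
  Warehouse2→Store3: 15 units
  Warehouse3→Store1: 25 units
Total cost = £280.
Warehouse1 ships 15 of its 20, leaving 5.

5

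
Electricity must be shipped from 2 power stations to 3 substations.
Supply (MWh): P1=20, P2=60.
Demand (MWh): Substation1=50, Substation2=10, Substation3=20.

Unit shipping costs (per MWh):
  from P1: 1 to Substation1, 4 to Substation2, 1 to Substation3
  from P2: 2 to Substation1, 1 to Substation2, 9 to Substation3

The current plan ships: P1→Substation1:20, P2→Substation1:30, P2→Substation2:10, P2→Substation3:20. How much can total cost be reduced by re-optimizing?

Current plan cost = 20·1 + 30·2 + 10·1 + 20·9 = 270.
Optimal plan:
  P1->Substation3: 20 × 1 = 20
  P2->Substation1: 50 × 2 = 100
  P2->Substation2: 10 × 1 = 10
Optimal cost = 130.
Saving = 270 − 130 = 140.

140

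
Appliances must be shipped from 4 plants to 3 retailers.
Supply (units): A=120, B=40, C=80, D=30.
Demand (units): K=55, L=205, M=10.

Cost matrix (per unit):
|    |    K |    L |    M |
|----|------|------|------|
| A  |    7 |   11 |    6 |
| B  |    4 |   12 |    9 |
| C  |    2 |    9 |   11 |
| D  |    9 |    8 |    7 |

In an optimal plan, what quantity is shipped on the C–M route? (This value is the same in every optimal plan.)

Solving gives:
  A–L: 110 × 11 = 1210
  A–M: 10 × 6 = 60
  B–K: 40 × 4 = 160
  C–K: 15 × 2 = 30
  C–L: 65 × 9 = 585
  D–L: 30 × 8 = 240
Total cost = 2285.
The route C→M is not used.

0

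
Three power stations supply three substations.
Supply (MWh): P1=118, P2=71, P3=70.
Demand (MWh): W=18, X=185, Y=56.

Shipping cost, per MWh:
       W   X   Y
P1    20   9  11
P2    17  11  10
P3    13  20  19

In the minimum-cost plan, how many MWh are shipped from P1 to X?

118

The minimum-cost plan:
  P1→X: 118 MWh
  P2→X: 15 MWh
  P2→Y: 56 MWh
  P3→W: 18 MWh
  P3→X: 52 MWh
Total cost = 3061.
So P1→X carries 118 MWh.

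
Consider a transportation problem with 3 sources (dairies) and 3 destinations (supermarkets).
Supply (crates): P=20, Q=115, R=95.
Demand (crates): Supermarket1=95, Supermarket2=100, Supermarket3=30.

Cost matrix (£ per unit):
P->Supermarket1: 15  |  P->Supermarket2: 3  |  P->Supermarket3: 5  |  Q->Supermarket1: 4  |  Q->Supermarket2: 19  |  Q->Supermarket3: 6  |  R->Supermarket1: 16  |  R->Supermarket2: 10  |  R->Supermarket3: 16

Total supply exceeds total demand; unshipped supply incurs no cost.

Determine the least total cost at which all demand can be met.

1480

An optimal shipping plan:
  P->Supermarket2: 10 crates
  P->Supermarket3: 10 crates
  Q->Supermarket1: 95 crates
  Q->Supermarket3: 20 crates
  R->Supermarket2: 90 crates
Total cost = £1480.
(Supply check: P ships 20; Q ships 115; R ships 90.)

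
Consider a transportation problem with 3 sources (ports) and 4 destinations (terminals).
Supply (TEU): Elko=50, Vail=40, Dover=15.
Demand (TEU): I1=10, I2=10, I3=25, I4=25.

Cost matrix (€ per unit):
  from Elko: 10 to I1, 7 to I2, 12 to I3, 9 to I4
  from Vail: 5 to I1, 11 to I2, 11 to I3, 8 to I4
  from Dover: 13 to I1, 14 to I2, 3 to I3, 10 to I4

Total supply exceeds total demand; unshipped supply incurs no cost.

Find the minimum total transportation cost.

480

A cheapest plan:
  Elko->I2: 10 × €7 = €70
  Elko->I3: 5 × €12 = €60
  Vail->I1: 10 × €5 = €50
  Vail->I3: 5 × €11 = €55
  Vail->I4: 25 × €8 = €200
  Dover->I3: 15 × €3 = €45
Total = 70 + 60 + 50 + 55 + 200 + 45 = €480.
(Supply check: Elko ships 15; Vail ships 40; Dover ships 15.)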